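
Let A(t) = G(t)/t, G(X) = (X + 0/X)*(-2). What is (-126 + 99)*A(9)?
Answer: 54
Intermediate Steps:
G(X) = -2*X (G(X) = (X + 0)*(-2) = X*(-2) = -2*X)
A(t) = -2 (A(t) = (-2*t)/t = -2)
(-126 + 99)*A(9) = (-126 + 99)*(-2) = -27*(-2) = 54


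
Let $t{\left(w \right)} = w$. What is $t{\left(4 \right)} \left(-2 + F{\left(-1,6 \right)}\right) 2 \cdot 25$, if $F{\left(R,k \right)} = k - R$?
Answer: $1000$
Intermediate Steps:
$t{\left(4 \right)} \left(-2 + F{\left(-1,6 \right)}\right) 2 \cdot 25 = 4 \left(-2 + \left(6 - -1\right)\right) 2 \cdot 25 = 4 \left(-2 + \left(6 + 1\right)\right) 2 \cdot 25 = 4 \left(-2 + 7\right) 2 \cdot 25 = 4 \cdot 5 \cdot 2 \cdot 25 = 4 \cdot 10 \cdot 25 = 40 \cdot 25 = 1000$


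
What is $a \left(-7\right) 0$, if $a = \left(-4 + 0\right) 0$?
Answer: $0$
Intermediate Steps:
$a = 0$ ($a = \left(-4\right) 0 = 0$)
$a \left(-7\right) 0 = 0 \left(-7\right) 0 = 0 \cdot 0 = 0$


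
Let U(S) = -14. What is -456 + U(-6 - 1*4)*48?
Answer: -1128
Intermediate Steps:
-456 + U(-6 - 1*4)*48 = -456 - 14*48 = -456 - 672 = -1128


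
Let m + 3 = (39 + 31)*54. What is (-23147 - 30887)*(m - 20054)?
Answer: 879511418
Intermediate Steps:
m = 3777 (m = -3 + (39 + 31)*54 = -3 + 70*54 = -3 + 3780 = 3777)
(-23147 - 30887)*(m - 20054) = (-23147 - 30887)*(3777 - 20054) = -54034*(-16277) = 879511418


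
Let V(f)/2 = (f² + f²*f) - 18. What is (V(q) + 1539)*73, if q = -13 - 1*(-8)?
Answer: 95119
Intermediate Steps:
q = -5 (q = -13 + 8 = -5)
V(f) = -36 + 2*f² + 2*f³ (V(f) = 2*((f² + f²*f) - 18) = 2*((f² + f³) - 18) = 2*(-18 + f² + f³) = -36 + 2*f² + 2*f³)
(V(q) + 1539)*73 = ((-36 + 2*(-5)² + 2*(-5)³) + 1539)*73 = ((-36 + 2*25 + 2*(-125)) + 1539)*73 = ((-36 + 50 - 250) + 1539)*73 = (-236 + 1539)*73 = 1303*73 = 95119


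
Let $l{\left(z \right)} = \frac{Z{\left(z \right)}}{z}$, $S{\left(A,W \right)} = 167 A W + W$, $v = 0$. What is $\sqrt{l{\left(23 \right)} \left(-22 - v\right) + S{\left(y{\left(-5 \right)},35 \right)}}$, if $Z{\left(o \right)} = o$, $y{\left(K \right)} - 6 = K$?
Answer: $\sqrt{5858} \approx 76.538$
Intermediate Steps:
$y{\left(K \right)} = 6 + K$
$S{\left(A,W \right)} = W + 167 A W$ ($S{\left(A,W \right)} = 167 A W + W = W + 167 A W$)
$l{\left(z \right)} = 1$ ($l{\left(z \right)} = \frac{z}{z} = 1$)
$\sqrt{l{\left(23 \right)} \left(-22 - v\right) + S{\left(y{\left(-5 \right)},35 \right)}} = \sqrt{1 \left(-22 - 0\right) + 35 \left(1 + 167 \left(6 - 5\right)\right)} = \sqrt{1 \left(-22 + 0\right) + 35 \left(1 + 167 \cdot 1\right)} = \sqrt{1 \left(-22\right) + 35 \left(1 + 167\right)} = \sqrt{-22 + 35 \cdot 168} = \sqrt{-22 + 5880} = \sqrt{5858}$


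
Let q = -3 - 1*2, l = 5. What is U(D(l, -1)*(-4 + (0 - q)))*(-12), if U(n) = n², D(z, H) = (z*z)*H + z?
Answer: -4800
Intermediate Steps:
q = -5 (q = -3 - 2 = -5)
D(z, H) = z + H*z² (D(z, H) = z²*H + z = H*z² + z = z + H*z²)
U(D(l, -1)*(-4 + (0 - q)))*(-12) = ((5*(1 - 1*5))*(-4 + (0 - 1*(-5))))²*(-12) = ((5*(1 - 5))*(-4 + (0 + 5)))²*(-12) = ((5*(-4))*(-4 + 5))²*(-12) = (-20*1)²*(-12) = (-20)²*(-12) = 400*(-12) = -4800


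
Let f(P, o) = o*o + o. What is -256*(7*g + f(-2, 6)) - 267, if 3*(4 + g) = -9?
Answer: 1525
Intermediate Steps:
g = -7 (g = -4 + (1/3)*(-9) = -4 - 3 = -7)
f(P, o) = o + o**2 (f(P, o) = o**2 + o = o + o**2)
-256*(7*g + f(-2, 6)) - 267 = -256*(7*(-7) + 6*(1 + 6)) - 267 = -256*(-49 + 6*7) - 267 = -256*(-49 + 42) - 267 = -256*(-7) - 267 = 1792 - 267 = 1525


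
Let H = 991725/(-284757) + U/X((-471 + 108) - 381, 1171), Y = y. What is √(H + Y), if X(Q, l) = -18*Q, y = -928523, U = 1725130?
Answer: I*√10417625399769251742078/105929604 ≈ 963.53*I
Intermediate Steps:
Y = -928523
H = 79660277035/635577624 (H = 991725/(-284757) + 1725130/((-18*((-471 + 108) - 381))) = 991725*(-1/284757) + 1725130/((-18*(-363 - 381))) = -330575/94919 + 1725130/((-18*(-744))) = -330575/94919 + 1725130/13392 = -330575/94919 + 1725130*(1/13392) = -330575/94919 + 862565/6696 = 79660277035/635577624 ≈ 125.34)
√(H + Y) = √(79660277035/635577624 - 928523) = √(-590068781892317/635577624) = I*√10417625399769251742078/105929604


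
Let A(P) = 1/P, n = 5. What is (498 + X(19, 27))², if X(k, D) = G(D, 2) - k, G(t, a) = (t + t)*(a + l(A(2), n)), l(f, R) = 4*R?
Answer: 2778889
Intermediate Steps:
A(P) = 1/P
G(t, a) = 2*t*(20 + a) (G(t, a) = (t + t)*(a + 4*5) = (2*t)*(a + 20) = (2*t)*(20 + a) = 2*t*(20 + a))
X(k, D) = -k + 44*D (X(k, D) = 2*D*(20 + 2) - k = 2*D*22 - k = 44*D - k = -k + 44*D)
(498 + X(19, 27))² = (498 + (-1*19 + 44*27))² = (498 + (-19 + 1188))² = (498 + 1169)² = 1667² = 2778889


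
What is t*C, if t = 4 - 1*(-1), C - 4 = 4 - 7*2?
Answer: -30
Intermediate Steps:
C = -6 (C = 4 + (4 - 7*2) = 4 + (4 - 14) = 4 - 10 = -6)
t = 5 (t = 4 + 1 = 5)
t*C = 5*(-6) = -30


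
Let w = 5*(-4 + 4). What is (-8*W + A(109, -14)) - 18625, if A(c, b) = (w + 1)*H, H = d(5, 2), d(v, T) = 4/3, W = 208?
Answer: -60863/3 ≈ -20288.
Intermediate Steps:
w = 0 (w = 5*0 = 0)
d(v, T) = 4/3 (d(v, T) = 4*(1/3) = 4/3)
H = 4/3 ≈ 1.3333
A(c, b) = 4/3 (A(c, b) = (0 + 1)*(4/3) = 1*(4/3) = 4/3)
(-8*W + A(109, -14)) - 18625 = (-8*208 + 4/3) - 18625 = (-1664 + 4/3) - 18625 = -4988/3 - 18625 = -60863/3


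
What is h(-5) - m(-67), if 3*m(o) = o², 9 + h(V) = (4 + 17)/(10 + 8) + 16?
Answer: -8929/6 ≈ -1488.2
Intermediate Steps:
h(V) = 49/6 (h(V) = -9 + ((4 + 17)/(10 + 8) + 16) = -9 + (21/18 + 16) = -9 + (21*(1/18) + 16) = -9 + (7/6 + 16) = -9 + 103/6 = 49/6)
m(o) = o²/3
h(-5) - m(-67) = 49/6 - (-67)²/3 = 49/6 - 4489/3 = -8929/6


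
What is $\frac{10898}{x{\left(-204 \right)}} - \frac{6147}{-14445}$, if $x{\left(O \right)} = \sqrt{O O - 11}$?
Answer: $\frac{683}{1605} + \frac{10898 \sqrt{41605}}{41605} \approx 53.854$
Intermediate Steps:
$x{\left(O \right)} = \sqrt{-11 + O^{2}}$ ($x{\left(O \right)} = \sqrt{O^{2} - 11} = \sqrt{-11 + O^{2}}$)
$\frac{10898}{x{\left(-204 \right)}} - \frac{6147}{-14445} = \frac{10898}{\sqrt{-11 + \left(-204\right)^{2}}} - \frac{6147}{-14445} = \frac{10898}{\sqrt{-11 + 41616}} - - \frac{683}{1605} = \frac{10898}{\sqrt{41605}} + \frac{683}{1605} = 10898 \frac{\sqrt{41605}}{41605} + \frac{683}{1605} = \frac{10898 \sqrt{41605}}{41605} + \frac{683}{1605} = \frac{683}{1605} + \frac{10898 \sqrt{41605}}{41605}$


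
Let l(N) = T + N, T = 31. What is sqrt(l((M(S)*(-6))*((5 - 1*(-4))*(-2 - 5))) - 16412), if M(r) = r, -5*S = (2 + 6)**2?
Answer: 79*I*sqrt(85)/5 ≈ 145.67*I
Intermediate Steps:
S = -64/5 (S = -(2 + 6)**2/5 = -1/5*8**2 = -1/5*64 = -64/5 ≈ -12.800)
l(N) = 31 + N
sqrt(l((M(S)*(-6))*((5 - 1*(-4))*(-2 - 5))) - 16412) = sqrt((31 + (-64/5*(-6))*((5 - 1*(-4))*(-2 - 5))) - 16412) = sqrt((31 + 384*((5 + 4)*(-7))/5) - 16412) = sqrt((31 + 384*(9*(-7))/5) - 16412) = sqrt((31 + (384/5)*(-63)) - 16412) = sqrt((31 - 24192/5) - 16412) = sqrt(-24037/5 - 16412) = sqrt(-106097/5) = 79*I*sqrt(85)/5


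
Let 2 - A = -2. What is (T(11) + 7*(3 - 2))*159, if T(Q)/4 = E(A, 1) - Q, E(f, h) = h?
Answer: -5247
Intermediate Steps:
A = 4 (A = 2 - 1*(-2) = 2 + 2 = 4)
T(Q) = 4 - 4*Q (T(Q) = 4*(1 - Q) = 4 - 4*Q)
(T(11) + 7*(3 - 2))*159 = ((4 - 4*11) + 7*(3 - 2))*159 = ((4 - 44) + 7*1)*159 = (-40 + 7)*159 = -33*159 = -5247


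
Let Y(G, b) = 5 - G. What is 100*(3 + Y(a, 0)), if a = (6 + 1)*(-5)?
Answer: 4300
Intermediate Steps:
a = -35 (a = 7*(-5) = -35)
100*(3 + Y(a, 0)) = 100*(3 + (5 - 1*(-35))) = 100*(3 + (5 + 35)) = 100*(3 + 40) = 100*43 = 4300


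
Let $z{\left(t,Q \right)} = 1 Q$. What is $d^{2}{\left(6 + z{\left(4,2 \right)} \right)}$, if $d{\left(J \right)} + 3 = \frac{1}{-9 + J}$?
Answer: $16$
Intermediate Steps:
$z{\left(t,Q \right)} = Q$
$d{\left(J \right)} = -3 + \frac{1}{-9 + J}$
$d^{2}{\left(6 + z{\left(4,2 \right)} \right)} = \left(\frac{28 - 3 \left(6 + 2\right)}{-9 + \left(6 + 2\right)}\right)^{2} = \left(\frac{28 - 24}{-9 + 8}\right)^{2} = \left(\frac{28 - 24}{-1}\right)^{2} = \left(\left(-1\right) 4\right)^{2} = \left(-4\right)^{2} = 16$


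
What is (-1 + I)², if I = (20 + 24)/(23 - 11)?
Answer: 64/9 ≈ 7.1111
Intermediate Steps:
I = 11/3 (I = 44/12 = 44*(1/12) = 11/3 ≈ 3.6667)
(-1 + I)² = (-1 + 11/3)² = (8/3)² = 64/9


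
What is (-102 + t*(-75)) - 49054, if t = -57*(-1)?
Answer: -53431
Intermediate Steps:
t = 57
(-102 + t*(-75)) - 49054 = (-102 + 57*(-75)) - 49054 = (-102 - 4275) - 49054 = -4377 - 49054 = -53431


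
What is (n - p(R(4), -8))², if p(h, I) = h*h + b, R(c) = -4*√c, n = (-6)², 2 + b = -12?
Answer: 196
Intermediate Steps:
b = -14 (b = -2 - 12 = -14)
n = 36
p(h, I) = -14 + h² (p(h, I) = h*h - 14 = h² - 14 = -14 + h²)
(n - p(R(4), -8))² = (36 - (-14 + (-4*√4)²))² = (36 - (-14 + (-4*2)²))² = (36 - (-14 + (-8)²))² = (36 - (-14 + 64))² = (36 - 1*50)² = (36 - 50)² = (-14)² = 196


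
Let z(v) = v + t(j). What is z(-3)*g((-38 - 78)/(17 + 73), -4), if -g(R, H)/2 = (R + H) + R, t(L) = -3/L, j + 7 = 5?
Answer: -296/15 ≈ -19.733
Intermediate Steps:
j = -2 (j = -7 + 5 = -2)
z(v) = 3/2 + v (z(v) = v - 3/(-2) = v - 3*(-½) = v + 3/2 = 3/2 + v)
g(R, H) = -4*R - 2*H (g(R, H) = -2*((R + H) + R) = -2*((H + R) + R) = -2*(H + 2*R) = -4*R - 2*H)
z(-3)*g((-38 - 78)/(17 + 73), -4) = (3/2 - 3)*(-4*(-38 - 78)/(17 + 73) - 2*(-4)) = -3*(-(-464)/90 + 8)/2 = -3*(-4*(-58/45) + 8)/2 = -3*(232/45 + 8)/2 = -3/2*592/45 = -296/15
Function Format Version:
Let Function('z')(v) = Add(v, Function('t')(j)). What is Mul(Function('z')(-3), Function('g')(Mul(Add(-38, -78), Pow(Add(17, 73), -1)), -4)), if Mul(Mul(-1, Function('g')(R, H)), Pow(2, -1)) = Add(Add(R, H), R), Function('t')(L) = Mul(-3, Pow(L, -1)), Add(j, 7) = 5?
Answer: Rational(-296, 15) ≈ -19.733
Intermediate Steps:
j = -2 (j = Add(-7, 5) = -2)
Function('z')(v) = Add(Rational(3, 2), v) (Function('z')(v) = Add(v, Mul(-3, Pow(-2, -1))) = Add(v, Mul(-3, Rational(-1, 2))) = Add(v, Rational(3, 2)) = Add(Rational(3, 2), v))
Function('g')(R, H) = Add(Mul(-4, R), Mul(-2, H)) (Function('g')(R, H) = Mul(-2, Add(Add(R, H), R)) = Mul(-2, Add(Add(H, R), R)) = Mul(-2, Add(H, Mul(2, R))) = Add(Mul(-4, R), Mul(-2, H)))
Mul(Function('z')(-3), Function('g')(Mul(Add(-38, -78), Pow(Add(17, 73), -1)), -4)) = Mul(Add(Rational(3, 2), -3), Add(Mul(-4, Mul(Add(-38, -78), Pow(Add(17, 73), -1))), Mul(-2, -4))) = Mul(Rational(-3, 2), Add(Mul(-4, Mul(-116, Pow(90, -1))), 8)) = Mul(Rational(-3, 2), Add(Mul(-4, Mul(-116, Rational(1, 90))), 8)) = Mul(Rational(-3, 2), Add(Mul(-4, Rational(-58, 45)), 8)) = Mul(Rational(-3, 2), Add(Rational(232, 45), 8)) = Mul(Rational(-3, 2), Rational(592, 45)) = Rational(-296, 15)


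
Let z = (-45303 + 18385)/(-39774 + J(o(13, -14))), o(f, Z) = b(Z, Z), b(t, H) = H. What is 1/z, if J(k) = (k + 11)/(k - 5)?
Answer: 755703/511442 ≈ 1.4776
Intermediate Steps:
o(f, Z) = Z
J(k) = (11 + k)/(-5 + k)
z = 511442/755703 (z = (-45303 + 18385)/(-39774 + (11 - 14)/(-5 - 14)) = -26918/(-39774 - 3/(-19)) = -26918/(-39774 - 1/19*(-3)) = -26918/(-39774 + 3/19) = -26918/(-755703/19) = -26918*(-19/755703) = 511442/755703 ≈ 0.67678)
1/z = 1/(511442/755703) = 755703/511442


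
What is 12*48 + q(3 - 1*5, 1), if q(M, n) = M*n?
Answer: 574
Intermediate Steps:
12*48 + q(3 - 1*5, 1) = 12*48 + (3 - 1*5)*1 = 576 + (3 - 5)*1 = 576 - 2*1 = 576 - 2 = 574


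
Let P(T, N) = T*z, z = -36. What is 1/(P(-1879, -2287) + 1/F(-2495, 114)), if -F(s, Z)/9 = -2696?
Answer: 24264/1641314017 ≈ 1.4783e-5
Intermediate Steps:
F(s, Z) = 24264 (F(s, Z) = -9*(-2696) = 24264)
P(T, N) = -36*T (P(T, N) = T*(-36) = -36*T)
1/(P(-1879, -2287) + 1/F(-2495, 114)) = 1/(-36*(-1879) + 1/24264) = 1/(67644 + 1/24264) = 1/(1641314017/24264) = 24264/1641314017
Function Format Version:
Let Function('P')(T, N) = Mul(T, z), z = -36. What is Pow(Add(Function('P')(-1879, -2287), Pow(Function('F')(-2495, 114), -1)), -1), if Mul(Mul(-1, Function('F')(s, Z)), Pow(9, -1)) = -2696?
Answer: Rational(24264, 1641314017) ≈ 1.4783e-5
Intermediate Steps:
Function('F')(s, Z) = 24264 (Function('F')(s, Z) = Mul(-9, -2696) = 24264)
Function('P')(T, N) = Mul(-36, T) (Function('P')(T, N) = Mul(T, -36) = Mul(-36, T))
Pow(Add(Function('P')(-1879, -2287), Pow(Function('F')(-2495, 114), -1)), -1) = Pow(Add(Mul(-36, -1879), Pow(24264, -1)), -1) = Pow(Add(67644, Rational(1, 24264)), -1) = Pow(Rational(1641314017, 24264), -1) = Rational(24264, 1641314017)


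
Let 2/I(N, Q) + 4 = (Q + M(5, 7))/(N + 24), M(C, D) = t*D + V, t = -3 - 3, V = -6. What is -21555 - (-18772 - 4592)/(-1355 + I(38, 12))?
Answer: -519006456/24059 ≈ -21572.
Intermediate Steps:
t = -6
M(C, D) = -6 - 6*D (M(C, D) = -6*D - 6 = -6 - 6*D)
I(N, Q) = 2/(-4 + (-48 + Q)/(24 + N)) (I(N, Q) = 2/(-4 + (Q + (-6 - 6*7))/(N + 24)) = 2/(-4 + (Q + (-6 - 42))/(24 + N)) = 2/(-4 + (Q - 48)/(24 + N)) = 2/(-4 + (-48 + Q)/(24 + N)))
-21555 - (-18772 - 4592)/(-1355 + I(38, 12)) = -21555 - (-18772 - 4592)/(-1355 + 2*(-24 - 1*38)/(144 - 1*12 + 4*38)) = -21555 - (-23364)/(-1355 + 2*(-24 - 38)/(144 - 12 + 152)) = -21555 - (-23364)/(-1355 + 2*(-62)/284) = -21555 - (-23364)/(-1355 + 2*(1/284)*(-62)) = -21555 - (-23364)/(-1355 - 31/71) = -21555 - (-23364)/(-96236/71) = -21555 - (-23364)*(-71)/96236 = -21555 - 1*414711/24059 = -21555 - 414711/24059 = -519006456/24059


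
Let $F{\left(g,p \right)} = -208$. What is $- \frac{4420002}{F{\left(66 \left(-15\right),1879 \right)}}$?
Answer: $\frac{2210001}{104} \approx 21250.0$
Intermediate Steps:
$- \frac{4420002}{F{\left(66 \left(-15\right),1879 \right)}} = - \frac{4420002}{-208} = \left(-4420002\right) \left(- \frac{1}{208}\right) = \frac{2210001}{104}$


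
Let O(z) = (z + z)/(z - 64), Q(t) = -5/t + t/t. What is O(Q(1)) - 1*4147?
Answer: -70497/17 ≈ -4146.9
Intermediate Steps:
Q(t) = 1 - 5/t (Q(t) = -5/t + 1 = 1 - 5/t)
O(z) = 2*z/(-64 + z) (O(z) = (2*z)/(-64 + z) = 2*z/(-64 + z))
O(Q(1)) - 1*4147 = 2*((-5 + 1)/1)/(-64 + (-5 + 1)/1) - 1*4147 = 2*(1*(-4))/(-64 + 1*(-4)) - 4147 = 2*(-4)/(-64 - 4) - 4147 = 2*(-4)/(-68) - 4147 = 2*(-4)*(-1/68) - 4147 = 2/17 - 4147 = -70497/17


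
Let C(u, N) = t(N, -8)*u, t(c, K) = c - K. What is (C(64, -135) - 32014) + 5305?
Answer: -34837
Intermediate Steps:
C(u, N) = u*(8 + N) (C(u, N) = (N - 1*(-8))*u = (N + 8)*u = (8 + N)*u = u*(8 + N))
(C(64, -135) - 32014) + 5305 = (64*(8 - 135) - 32014) + 5305 = (64*(-127) - 32014) + 5305 = (-8128 - 32014) + 5305 = -40142 + 5305 = -34837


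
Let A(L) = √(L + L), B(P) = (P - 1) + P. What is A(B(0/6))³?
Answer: -2*I*√2 ≈ -2.8284*I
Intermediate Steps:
B(P) = -1 + 2*P (B(P) = (-1 + P) + P = -1 + 2*P)
A(L) = √2*√L (A(L) = √(2*L) = √2*√L)
A(B(0/6))³ = (√2*√(-1 + 2*(0/6)))³ = (√2*√(-1 + 2*(0*(⅙))))³ = (√2*√(-1 + 2*0))³ = (√2*√(-1 + 0))³ = (√2*√(-1))³ = (√2*I)³ = (I*√2)³ = -2*I*√2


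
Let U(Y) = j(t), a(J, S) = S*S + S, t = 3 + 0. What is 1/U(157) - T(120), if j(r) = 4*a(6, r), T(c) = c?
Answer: -5759/48 ≈ -119.98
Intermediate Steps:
t = 3
a(J, S) = S + S² (a(J, S) = S² + S = S + S²)
j(r) = 4*r*(1 + r) (j(r) = 4*(r*(1 + r)) = 4*r*(1 + r))
U(Y) = 48 (U(Y) = 4*3*(1 + 3) = 4*3*4 = 48)
1/U(157) - T(120) = 1/48 - 1*120 = 1/48 - 120 = -5759/48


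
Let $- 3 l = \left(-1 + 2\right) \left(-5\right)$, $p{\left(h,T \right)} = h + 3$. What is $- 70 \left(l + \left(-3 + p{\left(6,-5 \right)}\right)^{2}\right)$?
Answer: $- \frac{7910}{3} \approx -2636.7$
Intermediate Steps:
$p{\left(h,T \right)} = 3 + h$
$l = \frac{5}{3}$ ($l = - \frac{\left(-1 + 2\right) \left(-5\right)}{3} = - \frac{1 \left(-5\right)}{3} = \left(- \frac{1}{3}\right) \left(-5\right) = \frac{5}{3} \approx 1.6667$)
$- 70 \left(l + \left(-3 + p{\left(6,-5 \right)}\right)^{2}\right) = - 70 \left(\frac{5}{3} + \left(-3 + \left(3 + 6\right)\right)^{2}\right) = - 70 \left(\frac{5}{3} + \left(-3 + 9\right)^{2}\right) = - 70 \left(\frac{5}{3} + 6^{2}\right) = - 70 \left(\frac{5}{3} + 36\right) = \left(-70\right) \frac{113}{3} = - \frac{7910}{3}$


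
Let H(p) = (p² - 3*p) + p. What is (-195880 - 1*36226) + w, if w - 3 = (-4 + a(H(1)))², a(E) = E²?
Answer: -232094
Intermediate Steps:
H(p) = p² - 2*p
w = 12 (w = 3 + (-4 + (1*(-2 + 1))²)² = 3 + (-4 + (1*(-1))²)² = 3 + (-4 + (-1)²)² = 3 + (-4 + 1)² = 3 + (-3)² = 3 + 9 = 12)
(-195880 - 1*36226) + w = (-195880 - 1*36226) + 12 = (-195880 - 36226) + 12 = -232106 + 12 = -232094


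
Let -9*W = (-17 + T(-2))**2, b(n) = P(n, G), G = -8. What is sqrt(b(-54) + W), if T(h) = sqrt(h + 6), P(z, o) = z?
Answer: I*sqrt(79) ≈ 8.8882*I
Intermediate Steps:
b(n) = n
T(h) = sqrt(6 + h)
W = -25 (W = -(-17 + sqrt(6 - 2))**2/9 = -(-17 + sqrt(4))**2/9 = -(-17 + 2)**2/9 = -1/9*(-15)**2 = -1/9*225 = -25)
sqrt(b(-54) + W) = sqrt(-54 - 25) = sqrt(-79) = I*sqrt(79)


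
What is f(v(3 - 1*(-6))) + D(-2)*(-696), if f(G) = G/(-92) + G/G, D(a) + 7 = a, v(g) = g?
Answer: 576371/92 ≈ 6264.9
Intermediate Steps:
D(a) = -7 + a
f(G) = 1 - G/92 (f(G) = G*(-1/92) + 1 = -G/92 + 1 = 1 - G/92)
f(v(3 - 1*(-6))) + D(-2)*(-696) = (1 - (3 - 1*(-6))/92) + (-7 - 2)*(-696) = (1 - (3 + 6)/92) - 9*(-696) = (1 - 1/92*9) + 6264 = (1 - 9/92) + 6264 = 83/92 + 6264 = 576371/92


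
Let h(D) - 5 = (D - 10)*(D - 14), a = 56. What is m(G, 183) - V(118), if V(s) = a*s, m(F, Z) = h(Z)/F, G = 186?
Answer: -599923/93 ≈ -6450.8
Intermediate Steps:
h(D) = 5 + (-14 + D)*(-10 + D) (h(D) = 5 + (D - 10)*(D - 14) = 5 + (-10 + D)*(-14 + D) = 5 + (-14 + D)*(-10 + D))
m(F, Z) = (145 + Z**2 - 24*Z)/F
V(s) = 56*s
m(G, 183) - V(118) = (145 + 183**2 - 24*183)/186 - 56*118 = (145 + 33489 - 4392)/186 - 1*6608 = (1/186)*29242 - 6608 = 14621/93 - 6608 = -599923/93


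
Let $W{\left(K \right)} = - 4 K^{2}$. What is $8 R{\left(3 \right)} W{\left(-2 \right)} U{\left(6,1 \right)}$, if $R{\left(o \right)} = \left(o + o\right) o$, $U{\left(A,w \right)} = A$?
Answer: $-13824$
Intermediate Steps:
$R{\left(o \right)} = 2 o^{2}$ ($R{\left(o \right)} = 2 o o = 2 o^{2}$)
$8 R{\left(3 \right)} W{\left(-2 \right)} U{\left(6,1 \right)} = 8 \cdot 2 \cdot 3^{2} - 4 \left(-2\right)^{2} \cdot 6 = 8 \cdot 2 \cdot 9 \left(-4\right) 4 \cdot 6 = 8 \cdot 18 \left(\left(-16\right) 6\right) = 144 \left(-96\right) = -13824$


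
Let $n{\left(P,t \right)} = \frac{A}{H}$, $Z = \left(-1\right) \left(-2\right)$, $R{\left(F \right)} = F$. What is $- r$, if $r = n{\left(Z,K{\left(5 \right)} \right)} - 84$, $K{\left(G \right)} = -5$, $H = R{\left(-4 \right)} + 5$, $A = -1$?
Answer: $85$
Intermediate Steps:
$H = 1$ ($H = -4 + 5 = 1$)
$Z = 2$
$n{\left(P,t \right)} = -1$ ($n{\left(P,t \right)} = - 1^{-1} = \left(-1\right) 1 = -1$)
$r = -85$ ($r = -1 - 84 = -85$)
$- r = \left(-1\right) \left(-85\right) = 85$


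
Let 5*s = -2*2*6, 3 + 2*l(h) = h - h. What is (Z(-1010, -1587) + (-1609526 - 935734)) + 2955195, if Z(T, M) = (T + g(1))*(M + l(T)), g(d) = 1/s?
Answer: 32234415/16 ≈ 2.0147e+6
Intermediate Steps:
l(h) = -3/2 (l(h) = -3/2 + (h - h)/2 = -3/2 + (1/2)*0 = -3/2 + 0 = -3/2)
s = -24/5 (s = (-2*2*6)/5 = (-4*6)/5 = (1/5)*(-24) = -24/5 ≈ -4.8000)
g(d) = -5/24 (g(d) = 1/(-24/5) = -5/24)
Z(T, M) = (-5/24 + T)*(-3/2 + M) (Z(T, M) = (T - 5/24)*(M - 3/2) = (-5/24 + T)*(-3/2 + M))
(Z(-1010, -1587) + (-1609526 - 935734)) + 2955195 = ((5/16 - 5/24*(-1587) - 3/2*(-1010) - 1587*(-1010)) + (-1609526 - 935734)) + 2955195 = ((5/16 + 2645/8 + 1515 + 1602870) - 2545260) + 2955195 = (25675455/16 - 2545260) + 2955195 = -15048705/16 + 2955195 = 32234415/16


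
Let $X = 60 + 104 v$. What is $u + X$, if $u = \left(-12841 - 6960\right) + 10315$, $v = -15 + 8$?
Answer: $-10154$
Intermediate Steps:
$v = -7$
$X = -668$ ($X = 60 + 104 \left(-7\right) = 60 - 728 = -668$)
$u = -9486$ ($u = -19801 + 10315 = -9486$)
$u + X = -9486 - 668 = -10154$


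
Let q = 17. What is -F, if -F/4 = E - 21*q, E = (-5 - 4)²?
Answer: -1104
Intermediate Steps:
E = 81 (E = (-9)² = 81)
F = 1104 (F = -4*(81 - 21*17) = -4*(81 - 357) = -4*(-276) = 1104)
-F = -1*1104 = -1104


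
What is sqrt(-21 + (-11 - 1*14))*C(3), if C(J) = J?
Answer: 3*I*sqrt(46) ≈ 20.347*I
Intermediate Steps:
sqrt(-21 + (-11 - 1*14))*C(3) = sqrt(-21 + (-11 - 1*14))*3 = sqrt(-21 + (-11 - 14))*3 = sqrt(-21 - 25)*3 = sqrt(-46)*3 = (I*sqrt(46))*3 = 3*I*sqrt(46)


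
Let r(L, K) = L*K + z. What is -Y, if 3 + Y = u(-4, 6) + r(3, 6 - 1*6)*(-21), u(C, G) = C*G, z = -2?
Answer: -15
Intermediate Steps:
r(L, K) = -2 + K*L (r(L, K) = L*K - 2 = K*L - 2 = -2 + K*L)
Y = 15 (Y = -3 + (-4*6 + (-2 + (6 - 1*6)*3)*(-21)) = -3 + (-24 + (-2 + (6 - 6)*3)*(-21)) = -3 + (-24 + (-2 + 0*3)*(-21)) = -3 + (-24 + (-2 + 0)*(-21)) = -3 + (-24 - 2*(-21)) = -3 + (-24 + 42) = -3 + 18 = 15)
-Y = -1*15 = -15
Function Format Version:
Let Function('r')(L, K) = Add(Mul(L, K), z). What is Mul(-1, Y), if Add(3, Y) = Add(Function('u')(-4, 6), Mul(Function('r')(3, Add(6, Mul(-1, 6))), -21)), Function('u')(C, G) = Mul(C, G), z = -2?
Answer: -15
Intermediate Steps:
Function('r')(L, K) = Add(-2, Mul(K, L)) (Function('r')(L, K) = Add(Mul(L, K), -2) = Add(Mul(K, L), -2) = Add(-2, Mul(K, L)))
Y = 15 (Y = Add(-3, Add(Mul(-4, 6), Mul(Add(-2, Mul(Add(6, Mul(-1, 6)), 3)), -21))) = Add(-3, Add(-24, Mul(Add(-2, Mul(Add(6, -6), 3)), -21))) = Add(-3, Add(-24, Mul(Add(-2, Mul(0, 3)), -21))) = Add(-3, Add(-24, Mul(Add(-2, 0), -21))) = Add(-3, Add(-24, Mul(-2, -21))) = Add(-3, Add(-24, 42)) = Add(-3, 18) = 15)
Mul(-1, Y) = Mul(-1, 15) = -15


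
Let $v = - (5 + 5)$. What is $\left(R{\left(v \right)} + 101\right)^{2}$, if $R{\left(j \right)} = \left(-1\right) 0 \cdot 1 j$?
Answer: $10201$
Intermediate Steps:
$v = -10$ ($v = \left(-1\right) 10 = -10$)
$R{\left(j \right)} = 0$ ($R{\left(j \right)} = 0 \cdot 1 j = 0 j = 0$)
$\left(R{\left(v \right)} + 101\right)^{2} = \left(0 + 101\right)^{2} = 101^{2} = 10201$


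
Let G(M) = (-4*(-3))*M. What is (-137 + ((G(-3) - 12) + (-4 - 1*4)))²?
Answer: 37249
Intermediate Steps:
G(M) = 12*M
(-137 + ((G(-3) - 12) + (-4 - 1*4)))² = (-137 + ((12*(-3) - 12) + (-4 - 1*4)))² = (-137 + ((-36 - 12) + (-4 - 4)))² = (-137 + (-48 - 8))² = (-137 - 56)² = (-193)² = 37249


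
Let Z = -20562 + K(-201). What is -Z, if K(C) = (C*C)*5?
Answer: -181443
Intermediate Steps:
K(C) = 5*C² (K(C) = C²*5 = 5*C²)
Z = 181443 (Z = -20562 + 5*(-201)² = -20562 + 5*40401 = -20562 + 202005 = 181443)
-Z = -1*181443 = -181443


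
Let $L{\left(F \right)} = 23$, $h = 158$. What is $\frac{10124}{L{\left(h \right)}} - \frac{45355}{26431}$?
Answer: $\frac{266544279}{607913} \approx 438.46$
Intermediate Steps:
$\frac{10124}{L{\left(h \right)}} - \frac{45355}{26431} = \frac{10124}{23} - \frac{45355}{26431} = \frac{266544279}{607913}$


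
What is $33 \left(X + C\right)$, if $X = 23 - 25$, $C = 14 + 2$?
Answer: $462$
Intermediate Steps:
$C = 16$
$X = -2$ ($X = 23 - 25 = -2$)
$33 \left(X + C\right) = 33 \left(-2 + 16\right) = 33 \cdot 14 = 462$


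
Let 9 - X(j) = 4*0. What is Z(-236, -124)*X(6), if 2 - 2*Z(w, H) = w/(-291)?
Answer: 519/97 ≈ 5.3505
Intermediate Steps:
X(j) = 9 (X(j) = 9 - 4*0 = 9 - 1*0 = 9 + 0 = 9)
Z(w, H) = 1 + w/582 (Z(w, H) = 1 - w/(2*(-291)) = 1 - w*(-1)/(2*291) = 1 - (-1)*w/582 = 1 + w/582)
Z(-236, -124)*X(6) = (1 + (1/582)*(-236))*9 = (1 - 118/291)*9 = (173/291)*9 = 519/97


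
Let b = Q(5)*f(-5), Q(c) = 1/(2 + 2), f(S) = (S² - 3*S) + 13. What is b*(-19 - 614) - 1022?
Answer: -37637/4 ≈ -9409.3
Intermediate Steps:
f(S) = 13 + S² - 3*S
Q(c) = ¼ (Q(c) = 1/4 = ¼)
b = 53/4 (b = (13 + (-5)² - 3*(-5))/4 = (13 + 25 + 15)/4 = (¼)*53 = 53/4 ≈ 13.250)
b*(-19 - 614) - 1022 = 53*(-19 - 614)/4 - 1022 = (53/4)*(-633) - 1022 = -33549/4 - 1022 = -37637/4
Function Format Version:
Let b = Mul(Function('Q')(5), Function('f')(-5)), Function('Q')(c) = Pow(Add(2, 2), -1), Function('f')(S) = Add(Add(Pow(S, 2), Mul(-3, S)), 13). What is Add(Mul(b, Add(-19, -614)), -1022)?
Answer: Rational(-37637, 4) ≈ -9409.3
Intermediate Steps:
Function('f')(S) = Add(13, Pow(S, 2), Mul(-3, S))
Function('Q')(c) = Rational(1, 4) (Function('Q')(c) = Pow(4, -1) = Rational(1, 4))
b = Rational(53, 4) (b = Mul(Rational(1, 4), Add(13, Pow(-5, 2), Mul(-3, -5))) = Mul(Rational(1, 4), Add(13, 25, 15)) = Mul(Rational(1, 4), 53) = Rational(53, 4) ≈ 13.250)
Add(Mul(b, Add(-19, -614)), -1022) = Add(Mul(Rational(53, 4), Add(-19, -614)), -1022) = Add(Mul(Rational(53, 4), -633), -1022) = Add(Rational(-33549, 4), -1022) = Rational(-37637, 4)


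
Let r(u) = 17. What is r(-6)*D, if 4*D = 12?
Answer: 51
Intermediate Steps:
D = 3 (D = (¼)*12 = 3)
r(-6)*D = 17*3 = 51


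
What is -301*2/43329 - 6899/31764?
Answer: -106016233/458767452 ≈ -0.23109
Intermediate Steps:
-301*2/43329 - 6899/31764 = -602*1/43329 - 6899*1/31764 = -602/43329 - 6899/31764 = -106016233/458767452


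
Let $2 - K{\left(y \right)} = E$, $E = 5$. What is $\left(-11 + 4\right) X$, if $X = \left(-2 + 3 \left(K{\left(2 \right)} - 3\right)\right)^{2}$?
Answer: $-2800$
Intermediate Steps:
$K{\left(y \right)} = -3$ ($K{\left(y \right)} = 2 - 5 = -3$)
$X = 400$ ($X = \left(-2 + 3 \left(-3 - 3\right)\right)^{2} = \left(-2 + 3 \left(-6\right)\right)^{2} = \left(-2 - 18\right)^{2} = \left(-20\right)^{2} = 400$)
$\left(-11 + 4\right) X = \left(-11 + 4\right) 400 = \left(-7\right) 400 = -2800$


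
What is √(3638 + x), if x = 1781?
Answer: √5419 ≈ 73.614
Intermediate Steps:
√(3638 + x) = √(3638 + 1781) = √5419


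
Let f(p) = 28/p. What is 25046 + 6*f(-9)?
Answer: 75082/3 ≈ 25027.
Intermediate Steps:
25046 + 6*f(-9) = 25046 + 6*(28/(-9)) = 25046 + 6*(28*(-⅑)) = 25046 + 6*(-28/9) = 25046 - 56/3 = 75082/3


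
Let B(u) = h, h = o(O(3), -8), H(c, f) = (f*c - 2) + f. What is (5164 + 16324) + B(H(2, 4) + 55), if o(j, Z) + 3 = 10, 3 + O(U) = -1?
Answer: 21495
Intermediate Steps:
O(U) = -4 (O(U) = -3 - 1 = -4)
o(j, Z) = 7 (o(j, Z) = -3 + 10 = 7)
H(c, f) = -2 + f + c*f (H(c, f) = (c*f - 2) + f = (-2 + c*f) + f = -2 + f + c*f)
h = 7
B(u) = 7
(5164 + 16324) + B(H(2, 4) + 55) = (5164 + 16324) + 7 = 21488 + 7 = 21495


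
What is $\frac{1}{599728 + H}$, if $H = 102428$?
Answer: $\frac{1}{702156} \approx 1.4242 \cdot 10^{-6}$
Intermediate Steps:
$\frac{1}{599728 + H} = \frac{1}{599728 + 102428} = \frac{1}{702156}$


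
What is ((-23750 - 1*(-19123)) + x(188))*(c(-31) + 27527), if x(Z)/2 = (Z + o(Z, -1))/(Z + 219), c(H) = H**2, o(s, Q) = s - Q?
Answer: -53626808280/407 ≈ -1.3176e+8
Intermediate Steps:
x(Z) = 2*(1 + 2*Z)/(219 + Z) (x(Z) = 2*((Z + (Z - 1*(-1)))/(Z + 219)) = 2*((Z + (Z + 1))/(219 + Z)) = 2*((Z + (1 + Z))/(219 + Z)) = 2*((1 + 2*Z)/(219 + Z)) = 2*(1 + 2*Z)/(219 + Z))
((-23750 - 1*(-19123)) + x(188))*(c(-31) + 27527) = ((-23750 - 1*(-19123)) + 2*(1 + 2*188)/(219 + 188))*((-31)**2 + 27527) = ((-23750 + 19123) + 2*(1 + 376)/407)*(961 + 27527) = (-4627 + 2*(1/407)*377)*28488 = (-4627 + 754/407)*28488 = -1882435/407*28488 = -53626808280/407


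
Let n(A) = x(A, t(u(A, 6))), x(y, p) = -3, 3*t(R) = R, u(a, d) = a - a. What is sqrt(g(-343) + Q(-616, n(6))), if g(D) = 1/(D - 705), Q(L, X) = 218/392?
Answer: sqrt(7469358)/3668 ≈ 0.74510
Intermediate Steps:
u(a, d) = 0
t(R) = R/3
n(A) = -3
Q(L, X) = 109/196 (Q(L, X) = 218*(1/392) = 109/196)
g(D) = 1/(-705 + D)
sqrt(g(-343) + Q(-616, n(6))) = sqrt(1/(-705 - 343) + 109/196) = sqrt(1/(-1048) + 109/196) = sqrt(-1/1048 + 109/196) = sqrt(28509/51352) = sqrt(7469358)/3668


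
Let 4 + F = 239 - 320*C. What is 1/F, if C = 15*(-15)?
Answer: 1/72235 ≈ 1.3844e-5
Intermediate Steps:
C = -225
F = 72235 (F = -4 + (239 - 320*(-225)) = -4 + (239 + 72000) = -4 + 72239 = 72235)
1/F = 1/72235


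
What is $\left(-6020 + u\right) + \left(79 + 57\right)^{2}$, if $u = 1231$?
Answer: $13707$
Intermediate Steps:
$\left(-6020 + u\right) + \left(79 + 57\right)^{2} = \left(-6020 + 1231\right) + \left(79 + 57\right)^{2} = -4789 + 136^{2} = -4789 + 18496 = 13707$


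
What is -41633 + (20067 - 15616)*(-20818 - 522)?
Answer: -95025973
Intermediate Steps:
-41633 + (20067 - 15616)*(-20818 - 522) = -41633 + 4451*(-21340) = -41633 - 94984340 = -95025973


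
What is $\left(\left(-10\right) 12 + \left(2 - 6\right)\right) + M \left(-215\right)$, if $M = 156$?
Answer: $-33664$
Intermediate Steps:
$\left(\left(-10\right) 12 + \left(2 - 6\right)\right) + M \left(-215\right) = \left(\left(-10\right) 12 + \left(2 - 6\right)\right) + 156 \left(-215\right) = \left(-120 + \left(2 - 6\right)\right) - 33540 = \left(-120 - 4\right) - 33540 = -124 - 33540 = -33664$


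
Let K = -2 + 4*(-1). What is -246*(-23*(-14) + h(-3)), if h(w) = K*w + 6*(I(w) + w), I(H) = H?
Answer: -74784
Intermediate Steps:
K = -6 (K = -2 - 4 = -6)
h(w) = 6*w (h(w) = -6*w + 6*(w + w) = -6*w + 6*(2*w) = -6*w + 12*w = 6*w)
-246*(-23*(-14) + h(-3)) = -246*(-23*(-14) + 6*(-3)) = -246*(322 - 18) = -246*304 = -74784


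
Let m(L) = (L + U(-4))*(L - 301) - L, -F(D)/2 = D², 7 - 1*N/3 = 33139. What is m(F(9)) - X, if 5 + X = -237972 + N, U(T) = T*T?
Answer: 405133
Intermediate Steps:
N = -99396 (N = 21 - 3*33139 = 21 - 99417 = -99396)
F(D) = -2*D²
U(T) = T²
X = -337373 (X = -5 + (-237972 - 99396) = -5 - 337368 = -337373)
m(L) = -L + (-301 + L)*(16 + L) (m(L) = (L + (-4)²)*(L - 301) - L = (L + 16)*(-301 + L) - L = (16 + L)*(-301 + L) - L = (-301 + L)*(16 + L) - L = -L + (-301 + L)*(16 + L))
m(F(9)) - X = (-4816 + (-2*9²)² - (-572)*9²) - 1*(-337373) = (-4816 + (-2*81)² - (-572)*81) + 337373 = (-4816 + (-162)² - 286*(-162)) + 337373 = (-4816 + 26244 + 46332) + 337373 = 67760 + 337373 = 405133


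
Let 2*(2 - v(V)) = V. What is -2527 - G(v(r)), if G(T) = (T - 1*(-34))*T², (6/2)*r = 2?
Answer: -70904/27 ≈ -2626.1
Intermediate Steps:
r = ⅔ (r = (⅓)*2 = ⅔ ≈ 0.66667)
v(V) = 2 - V/2
G(T) = T²*(34 + T) (G(T) = (T + 34)*T² = (34 + T)*T² = T²*(34 + T))
-2527 - G(v(r)) = -2527 - (2 - ½*⅔)²*(34 + (2 - ½*⅔)) = -2527 - (2 - ⅓)²*(34 + (2 - ⅓)) = -2527 - (5/3)²*(34 + 5/3) = -2527 - 25*107/(9*3) = -2527 - 1*2675/27 = -2527 - 2675/27 = -70904/27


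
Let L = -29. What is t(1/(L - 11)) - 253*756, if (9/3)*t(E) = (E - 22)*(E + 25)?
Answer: -306322173/1600 ≈ -1.9145e+5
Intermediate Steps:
t(E) = (-22 + E)*(25 + E)/3 (t(E) = ((E - 22)*(E + 25))/3 = ((-22 + E)*(25 + E))/3 = (-22 + E)*(25 + E)/3)
t(1/(L - 11)) - 253*756 = (-550/3 + 1/(-29 - 11) + (1/(-29 - 11))**2/3) - 253*756 = (-550/3 + 1/(-40) + (1/(-40))**2/3) - 191268 = (-550/3 - 1/40 + (-1/40)**2/3) - 191268 = (-550/3 - 1/40 + (1/3)*(1/1600)) - 191268 = (-550/3 - 1/40 + 1/4800) - 191268 = -293373/1600 - 191268 = -306322173/1600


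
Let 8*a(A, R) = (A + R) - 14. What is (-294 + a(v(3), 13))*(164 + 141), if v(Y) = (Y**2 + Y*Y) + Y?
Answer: -177815/2 ≈ -88908.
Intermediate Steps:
v(Y) = Y + 2*Y**2 (v(Y) = (Y**2 + Y**2) + Y = 2*Y**2 + Y = Y + 2*Y**2)
a(A, R) = -7/4 + A/8 + R/8 (a(A, R) = ((A + R) - 14)/8 = (-14 + A + R)/8 = -7/4 + A/8 + R/8)
(-294 + a(v(3), 13))*(164 + 141) = (-294 + (-7/4 + (3*(1 + 2*3))/8 + (1/8)*13))*(164 + 141) = (-294 + (-7/4 + (3*(1 + 6))/8 + 13/8))*305 = (-294 + (-7/4 + (3*7)/8 + 13/8))*305 = (-294 + (-7/4 + (1/8)*21 + 13/8))*305 = (-294 + (-7/4 + 21/8 + 13/8))*305 = (-294 + 5/2)*305 = -583/2*305 = -177815/2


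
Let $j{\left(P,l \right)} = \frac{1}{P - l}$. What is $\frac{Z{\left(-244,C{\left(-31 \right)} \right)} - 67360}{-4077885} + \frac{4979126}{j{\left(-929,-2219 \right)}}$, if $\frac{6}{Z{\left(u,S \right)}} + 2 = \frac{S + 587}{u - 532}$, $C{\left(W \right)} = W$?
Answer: $\frac{1971924923410493312}{307006485} \approx 6.4231 \cdot 10^{9}$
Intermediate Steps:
$Z{\left(u,S \right)} = \frac{6}{-2 + \frac{587 + S}{-532 + u}}$ ($Z{\left(u,S \right)} = \frac{6}{-2 + \frac{S + 587}{u - 532}} = \frac{6}{-2 + \frac{587 + S}{-532 + u}}$)
$\frac{Z{\left(-244,C{\left(-31 \right)} \right)} - 67360}{-4077885} + \frac{4979126}{j{\left(-929,-2219 \right)}} = \frac{\frac{6 \left(-532 - 244\right)}{1651 - 31 - -488} - 67360}{-4077885} + \frac{4979126}{\frac{1}{-929 - -2219}} = \left(6 \frac{1}{1651 - 31 + 488} \left(-776\right) - 67360\right) \left(- \frac{1}{4077885}\right) + \frac{4979126}{\frac{1}{-929 + 2219}} = \left(6 \cdot \frac{1}{2108} \left(-776\right) - 67360\right) \left(- \frac{1}{4077885}\right) + \frac{4979126}{\frac{1}{1290}} = \left(6 \cdot \frac{1}{2108} \left(-776\right) - 67360\right) \left(- \frac{1}{4077885}\right) + 4979126 \frac{1}{\frac{1}{1290}} = \left(- \frac{1164}{527} - 67360\right) \left(- \frac{1}{4077885}\right) + 4979126 \cdot 1290 = \left(- \frac{35499884}{527}\right) \left(- \frac{1}{4077885}\right) + 6423072540 = \frac{5071412}{307006485} + 6423072540 = \frac{1971924923410493312}{307006485}$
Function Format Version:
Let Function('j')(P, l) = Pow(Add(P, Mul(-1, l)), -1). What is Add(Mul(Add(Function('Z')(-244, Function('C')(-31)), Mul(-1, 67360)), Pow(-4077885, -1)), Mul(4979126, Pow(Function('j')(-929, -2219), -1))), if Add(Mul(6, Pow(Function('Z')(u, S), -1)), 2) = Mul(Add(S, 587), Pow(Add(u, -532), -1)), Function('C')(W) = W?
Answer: Rational(1971924923410493312, 307006485) ≈ 6.4231e+9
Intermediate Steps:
Function('Z')(u, S) = Mul(6, Pow(Add(-2, Mul(Pow(Add(-532, u), -1), Add(587, S))), -1)) (Function('Z')(u, S) = Mul(6, Pow(Add(-2, Mul(Add(S, 587), Pow(Add(u, -532), -1))), -1)) = Mul(6, Pow(Add(-2, Mul(Add(587, S), Pow(Add(-532, u), -1))), -1)) = Mul(6, Pow(Add(-2, Mul(Pow(Add(-532, u), -1), Add(587, S))), -1)))
Add(Mul(Add(Function('Z')(-244, Function('C')(-31)), Mul(-1, 67360)), Pow(-4077885, -1)), Mul(4979126, Pow(Function('j')(-929, -2219), -1))) = Add(Mul(Add(Mul(6, Pow(Add(1651, -31, Mul(-2, -244)), -1), Add(-532, -244)), Mul(-1, 67360)), Pow(-4077885, -1)), Mul(4979126, Pow(Pow(Add(-929, Mul(-1, -2219)), -1), -1))) = Add(Mul(Add(Mul(6, Pow(Add(1651, -31, 488), -1), -776), -67360), Rational(-1, 4077885)), Mul(4979126, Pow(Pow(Add(-929, 2219), -1), -1))) = Add(Mul(Add(Mul(6, Pow(2108, -1), -776), -67360), Rational(-1, 4077885)), Mul(4979126, Pow(Pow(1290, -1), -1))) = Add(Mul(Add(Mul(6, Rational(1, 2108), -776), -67360), Rational(-1, 4077885)), Mul(4979126, Pow(Rational(1, 1290), -1))) = Add(Mul(Add(Rational(-1164, 527), -67360), Rational(-1, 4077885)), Mul(4979126, 1290)) = Add(Mul(Rational(-35499884, 527), Rational(-1, 4077885)), 6423072540) = Add(Rational(5071412, 307006485), 6423072540) = Rational(1971924923410493312, 307006485)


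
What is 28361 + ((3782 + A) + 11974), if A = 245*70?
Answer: 61267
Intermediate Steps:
A = 17150
28361 + ((3782 + A) + 11974) = 28361 + ((3782 + 17150) + 11974) = 28361 + (20932 + 11974) = 28361 + 32906 = 61267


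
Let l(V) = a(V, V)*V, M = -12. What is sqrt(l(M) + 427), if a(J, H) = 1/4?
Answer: 2*sqrt(106) ≈ 20.591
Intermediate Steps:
a(J, H) = 1/4 (a(J, H) = 1*(1/4) = 1/4)
l(V) = V/4
sqrt(l(M) + 427) = sqrt((1/4)*(-12) + 427) = sqrt(-3 + 427) = sqrt(424) = 2*sqrt(106)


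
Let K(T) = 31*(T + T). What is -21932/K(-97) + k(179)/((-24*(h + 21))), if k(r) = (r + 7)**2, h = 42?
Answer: -2429155/126294 ≈ -19.234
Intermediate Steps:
K(T) = 62*T (K(T) = 31*(2*T) = 62*T)
k(r) = (7 + r)**2
-21932/K(-97) + k(179)/((-24*(h + 21))) = -21932/(62*(-97)) + (7 + 179)**2/((-24*(42 + 21))) = -21932/(-6014) + 186**2/((-24*63)) = -21932*(-1/6014) + 34596/(-1512) = 10966/3007 + 34596*(-1/1512) = 10966/3007 - 961/42 = -2429155/126294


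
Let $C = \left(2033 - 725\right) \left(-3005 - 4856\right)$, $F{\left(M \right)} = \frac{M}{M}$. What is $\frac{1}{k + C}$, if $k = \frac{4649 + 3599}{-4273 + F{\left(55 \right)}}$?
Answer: $- \frac{534}{5490689423} \approx -9.7256 \cdot 10^{-8}$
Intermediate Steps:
$F{\left(M \right)} = 1$
$C = -10282188$ ($C = 1308 \left(-7861\right) = -10282188$)
$k = - \frac{1031}{534}$ ($k = \frac{4649 + 3599}{-4273 + 1} = \frac{8248}{-4272} = 8248 \left(- \frac{1}{4272}\right) = - \frac{1031}{534} \approx -1.9307$)
$\frac{1}{k + C} = \frac{1}{- \frac{1031}{534} - 10282188} = \frac{1}{- \frac{5490689423}{534}} = - \frac{534}{5490689423}$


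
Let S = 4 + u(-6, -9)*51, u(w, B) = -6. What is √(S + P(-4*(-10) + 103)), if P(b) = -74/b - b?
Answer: I*√9110387/143 ≈ 21.107*I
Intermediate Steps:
P(b) = -b - 74/b
S = -302 (S = 4 - 6*51 = 4 - 306 = -302)
√(S + P(-4*(-10) + 103)) = √(-302 + (-(-4*(-10) + 103) - 74/(-4*(-10) + 103))) = √(-302 + (-(40 + 103) - 74/(40 + 103))) = √(-302 + (-1*143 - 74/143)) = √(-302 + (-143 - 74*1/143)) = √(-302 + (-143 - 74/143)) = √(-302 - 20523/143) = √(-63709/143) = I*√9110387/143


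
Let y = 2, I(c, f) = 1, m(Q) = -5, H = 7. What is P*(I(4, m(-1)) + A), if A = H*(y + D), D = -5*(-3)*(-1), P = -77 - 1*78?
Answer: 13950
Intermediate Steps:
P = -155 (P = -77 - 78 = -155)
D = -15 (D = 15*(-1) = -15)
A = -91 (A = 7*(2 - 15) = 7*(-13) = -91)
P*(I(4, m(-1)) + A) = -155*(1 - 91) = -155*(-90) = 13950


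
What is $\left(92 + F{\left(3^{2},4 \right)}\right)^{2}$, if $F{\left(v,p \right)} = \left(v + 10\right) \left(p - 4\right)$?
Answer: $8464$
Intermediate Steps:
$F{\left(v,p \right)} = \left(-4 + p\right) \left(10 + v\right)$ ($F{\left(v,p \right)} = \left(10 + v\right) \left(-4 + p\right) = \left(-4 + p\right) \left(10 + v\right)$)
$\left(92 + F{\left(3^{2},4 \right)}\right)^{2} = \left(92 + \left(-40 - 4 \cdot 3^{2} + 10 \cdot 4 + 4 \cdot 3^{2}\right)\right)^{2} = \left(92 + \left(-40 - 36 + 40 + 4 \cdot 9\right)\right)^{2} = \left(92 + \left(-40 - 36 + 40 + 36\right)\right)^{2} = \left(92 + 0\right)^{2} = 92^{2} = 8464$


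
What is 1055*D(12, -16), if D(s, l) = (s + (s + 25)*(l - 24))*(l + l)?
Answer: 49559680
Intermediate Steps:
D(s, l) = 2*l*(s + (-24 + l)*(25 + s)) (D(s, l) = (s + (25 + s)*(-24 + l))*(2*l) = (s + (-24 + l)*(25 + s))*(2*l) = 2*l*(s + (-24 + l)*(25 + s)))
1055*D(12, -16) = 1055*(2*(-16)*(-600 - 23*12 + 25*(-16) - 16*12)) = 1055*(2*(-16)*(-600 - 276 - 400 - 192)) = 1055*(2*(-16)*(-1468)) = 1055*46976 = 49559680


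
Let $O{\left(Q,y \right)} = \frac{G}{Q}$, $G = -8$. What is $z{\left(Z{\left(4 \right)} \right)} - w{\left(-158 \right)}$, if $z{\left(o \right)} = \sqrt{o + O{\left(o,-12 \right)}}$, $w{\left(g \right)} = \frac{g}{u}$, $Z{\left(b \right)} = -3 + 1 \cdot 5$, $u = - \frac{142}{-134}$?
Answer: $\frac{10586}{71} + i \sqrt{2} \approx 149.1 + 1.4142 i$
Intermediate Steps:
$O{\left(Q,y \right)} = - \frac{8}{Q}$
$u = \frac{71}{67}$ ($u = \left(-142\right) \left(- \frac{1}{134}\right) = \frac{71}{67} \approx 1.0597$)
$Z{\left(b \right)} = 2$ ($Z{\left(b \right)} = -3 + 5 = 2$)
$w{\left(g \right)} = \frac{67 g}{71}$ ($w{\left(g \right)} = \frac{g}{\frac{71}{67}} = g \frac{67}{71} = \frac{67 g}{71}$)
$z{\left(o \right)} = \sqrt{o - \frac{8}{o}}$
$z{\left(Z{\left(4 \right)} \right)} - w{\left(-158 \right)} = \sqrt{2 - \frac{8}{2}} - \frac{67}{71} \left(-158\right) = \sqrt{2 - 4} - - \frac{10586}{71} = \sqrt{2 - 4} + \frac{10586}{71} = \sqrt{-2} + \frac{10586}{71} = i \sqrt{2} + \frac{10586}{71} = \frac{10586}{71} + i \sqrt{2}$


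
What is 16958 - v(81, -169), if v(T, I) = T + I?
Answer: 17046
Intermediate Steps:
v(T, I) = I + T
16958 - v(81, -169) = 16958 - (-169 + 81) = 16958 - 1*(-88) = 16958 + 88 = 17046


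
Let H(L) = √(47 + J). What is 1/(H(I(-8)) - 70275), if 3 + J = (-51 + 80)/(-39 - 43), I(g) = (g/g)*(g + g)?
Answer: -1920850/134987732557 - √293478/404963197671 ≈ -1.4231e-5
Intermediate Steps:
I(g) = 2*g (I(g) = 1*(2*g) = 2*g)
J = -275/82 (J = -3 + (-51 + 80)/(-39 - 43) = -3 + 29/(-82) = -3 + 29*(-1/82) = -3 - 29/82 = -275/82 ≈ -3.3537)
H(L) = √293478/82 (H(L) = √(47 - 275/82) = √(3579/82) = √293478/82)
1/(H(I(-8)) - 70275) = 1/(√293478/82 - 70275) = 1/(-70275 + √293478/82)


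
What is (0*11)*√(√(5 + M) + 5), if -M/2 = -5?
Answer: 0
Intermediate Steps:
M = 10 (M = -2*(-5) = 10)
(0*11)*√(√(5 + M) + 5) = (0*11)*√(√(5 + 10) + 5) = 0*√(√15 + 5) = 0*√(5 + √15) = 0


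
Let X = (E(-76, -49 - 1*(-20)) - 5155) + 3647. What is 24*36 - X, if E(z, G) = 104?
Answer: 2268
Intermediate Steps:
X = -1404 (X = (104 - 5155) + 3647 = -5051 + 3647 = -1404)
24*36 - X = 24*36 - 1*(-1404) = 864 + 1404 = 2268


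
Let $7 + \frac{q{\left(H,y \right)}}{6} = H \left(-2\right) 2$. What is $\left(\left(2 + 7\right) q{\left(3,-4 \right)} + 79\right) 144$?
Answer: $-136368$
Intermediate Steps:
$q{\left(H,y \right)} = -42 - 24 H$ ($q{\left(H,y \right)} = -42 + 6 H \left(-2\right) 2 = -42 + 6 - 2 H 2 = -42 + 6 \left(- 4 H\right) = -42 - 24 H$)
$\left(\left(2 + 7\right) q{\left(3,-4 \right)} + 79\right) 144 = \left(\left(2 + 7\right) \left(-42 - 72\right) + 79\right) 144 = \left(9 \left(-42 - 72\right) + 79\right) 144 = \left(9 \left(-114\right) + 79\right) 144 = \left(-1026 + 79\right) 144 = \left(-947\right) 144 = -136368$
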